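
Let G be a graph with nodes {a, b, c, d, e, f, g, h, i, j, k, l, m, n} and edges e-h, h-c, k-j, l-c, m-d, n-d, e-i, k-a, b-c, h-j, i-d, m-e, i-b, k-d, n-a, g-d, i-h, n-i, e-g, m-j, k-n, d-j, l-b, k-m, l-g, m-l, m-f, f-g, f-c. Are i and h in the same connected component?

From i we can reach a, b, c, d, e, f, g, h, i, j, k, l, m, n, which includes h.

Yes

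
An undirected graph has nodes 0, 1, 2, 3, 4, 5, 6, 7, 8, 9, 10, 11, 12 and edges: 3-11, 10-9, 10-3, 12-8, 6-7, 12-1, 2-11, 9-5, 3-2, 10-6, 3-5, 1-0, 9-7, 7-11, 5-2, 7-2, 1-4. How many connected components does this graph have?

Starting from 0 we can reach 0, 1, 4, 8, 12. That is one component of size 5.
Starting from 2 we can reach 2, 3, 5, 6, 7, 9, 10, 11. That is one component of size 8.
Total: 2 components.

2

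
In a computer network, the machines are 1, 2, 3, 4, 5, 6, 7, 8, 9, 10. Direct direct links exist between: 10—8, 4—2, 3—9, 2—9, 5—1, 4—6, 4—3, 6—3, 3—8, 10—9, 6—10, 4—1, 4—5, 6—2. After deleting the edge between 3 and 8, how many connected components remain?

2

3 and 8 are still connected via 3-6-10-8, so the component count stays at 2.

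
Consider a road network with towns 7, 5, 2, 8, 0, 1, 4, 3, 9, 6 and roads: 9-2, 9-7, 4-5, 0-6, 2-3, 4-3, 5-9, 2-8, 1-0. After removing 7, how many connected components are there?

With 7 gone, the remaining components are: {0, 1, 6}; {2, 3, 4, 5, 8, 9}.
That is 2 components.

2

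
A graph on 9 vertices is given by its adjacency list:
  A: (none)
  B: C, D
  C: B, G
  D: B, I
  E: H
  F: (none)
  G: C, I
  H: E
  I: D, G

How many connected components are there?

F is isolated — a component by itself.
A is isolated — a component by itself.
Starting from E we can reach E, H. That is one component of size 2.
Starting from B we can reach B, C, D, G, I. That is one component of size 5.
Total: 4 components.

4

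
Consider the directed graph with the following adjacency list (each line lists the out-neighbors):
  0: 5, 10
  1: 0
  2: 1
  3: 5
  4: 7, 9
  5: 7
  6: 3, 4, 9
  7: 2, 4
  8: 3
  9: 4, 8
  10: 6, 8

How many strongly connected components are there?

{0, 1, 2, 3, 4, 5, 6, 7, 8, 9, 10} are all mutually reachable — one SCC of size 11.
That gives 1 strongly connected component.

1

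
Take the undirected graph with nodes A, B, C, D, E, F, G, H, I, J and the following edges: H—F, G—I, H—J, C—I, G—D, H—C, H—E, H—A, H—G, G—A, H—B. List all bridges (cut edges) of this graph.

B-H, D-G, E-H, F-H, H-J

The edges on the cycle H-C-I-G-H are not bridges since each lies on that cycle.
But removing H—B disconnects H from B; removing H—E disconnects H from E; removing G—D disconnects G from D; removing F—H disconnects F from H — these are bridges.
In total 5 edges are bridges.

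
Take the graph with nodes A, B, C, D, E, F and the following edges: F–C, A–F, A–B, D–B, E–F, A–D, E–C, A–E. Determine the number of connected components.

Starting from A we can reach A, B, C, D, E, F. That is one component of size 6.
Total: 1 component.

1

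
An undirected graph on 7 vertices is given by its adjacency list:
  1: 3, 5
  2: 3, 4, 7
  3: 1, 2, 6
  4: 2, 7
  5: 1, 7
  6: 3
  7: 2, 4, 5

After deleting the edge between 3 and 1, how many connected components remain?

3 and 1 are still connected via 3-2-7-5-1, so the component count stays at 1.

1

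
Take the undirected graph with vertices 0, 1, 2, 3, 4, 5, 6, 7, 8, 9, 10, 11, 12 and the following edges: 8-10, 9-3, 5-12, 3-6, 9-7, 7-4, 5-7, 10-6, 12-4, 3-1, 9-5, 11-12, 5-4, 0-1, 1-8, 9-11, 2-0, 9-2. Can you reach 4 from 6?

From 6 we can reach 0, 1, 2, 3, 4, 5, 6, 7, 8, 9, 10, 11, 12, which includes 4.

Yes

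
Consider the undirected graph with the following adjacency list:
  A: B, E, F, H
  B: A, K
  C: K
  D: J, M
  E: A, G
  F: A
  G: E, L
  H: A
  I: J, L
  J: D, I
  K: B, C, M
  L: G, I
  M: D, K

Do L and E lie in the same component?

From L we can reach A, B, C, D, E, F, G, H, I, J, K, L, M, which includes E.

Yes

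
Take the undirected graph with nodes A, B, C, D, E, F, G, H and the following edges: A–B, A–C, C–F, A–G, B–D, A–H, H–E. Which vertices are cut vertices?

A, B, C, H

Removing A increases the component count from 1 to 4, so A is a cut vertex.
Removing B increases the component count from 1 to 2, so B is a cut vertex.
Removing C increases the component count from 1 to 2, so C is a cut vertex.
Likewise H is a cut vertex.
By contrast removing G leaves 1 component; it is not a cut vertex. No other vertex is a cut vertex either.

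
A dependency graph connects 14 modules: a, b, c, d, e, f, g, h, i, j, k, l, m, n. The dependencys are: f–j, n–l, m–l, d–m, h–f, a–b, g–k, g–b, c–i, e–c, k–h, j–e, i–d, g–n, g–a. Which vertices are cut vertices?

Removing g increases the component count from 1 to 2, so g is a cut vertex.
By contrast removing m leaves 1 component; it is not a cut vertex. No other vertex is a cut vertex either.

g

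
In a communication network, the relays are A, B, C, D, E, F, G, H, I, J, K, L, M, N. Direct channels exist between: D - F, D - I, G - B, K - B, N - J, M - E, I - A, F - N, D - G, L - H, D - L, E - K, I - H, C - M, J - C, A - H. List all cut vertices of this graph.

D

Removing D increases the component count from 1 to 2, so D is a cut vertex.
By contrast removing F leaves 1 component; it is not a cut vertex. No other vertex is a cut vertex either.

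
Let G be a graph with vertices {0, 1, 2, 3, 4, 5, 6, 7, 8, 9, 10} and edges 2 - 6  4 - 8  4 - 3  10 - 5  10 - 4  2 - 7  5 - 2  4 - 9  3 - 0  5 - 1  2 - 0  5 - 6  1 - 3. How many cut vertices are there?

Removing 2 increases the component count from 1 to 2, so 2 is a cut vertex.
Removing 4 increases the component count from 1 to 3, so 4 is a cut vertex.
By contrast removing 8 leaves 1 component; it is not a cut vertex. No other vertex is a cut vertex either.

2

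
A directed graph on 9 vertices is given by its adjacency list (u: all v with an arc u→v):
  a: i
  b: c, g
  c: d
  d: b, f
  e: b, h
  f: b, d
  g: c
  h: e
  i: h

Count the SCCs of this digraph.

{b, c, d, f, g} are all mutually reachable — one SCC of size 5.
{e, h} are all mutually reachable — one SCC of size 2.
{i} is an SCC by itself.
{a} is an SCC by itself.
That gives 4 strongly connected components.

4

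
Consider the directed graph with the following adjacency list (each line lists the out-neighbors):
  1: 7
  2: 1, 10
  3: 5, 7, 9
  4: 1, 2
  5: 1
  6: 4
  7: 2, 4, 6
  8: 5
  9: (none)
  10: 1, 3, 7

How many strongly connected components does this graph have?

3

{1, 2, 3, 4, 5, 6, 7, 10} are all mutually reachable — one SCC of size 8.
{8} is an SCC by itself.
{9} is an SCC by itself.
That gives 3 strongly connected components.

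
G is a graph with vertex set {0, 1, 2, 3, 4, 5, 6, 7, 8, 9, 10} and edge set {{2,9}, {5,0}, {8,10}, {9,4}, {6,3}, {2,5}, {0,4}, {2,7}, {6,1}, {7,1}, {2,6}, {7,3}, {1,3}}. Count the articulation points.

Removing 2 increases the component count from 2 to 3, so 2 is a cut vertex.
By contrast removing 9 leaves 2 components; it is not a cut vertex. No other vertex is a cut vertex either.

1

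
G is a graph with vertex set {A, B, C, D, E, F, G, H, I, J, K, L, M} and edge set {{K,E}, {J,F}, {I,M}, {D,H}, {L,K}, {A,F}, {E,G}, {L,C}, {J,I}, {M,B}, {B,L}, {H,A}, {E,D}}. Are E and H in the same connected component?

Yes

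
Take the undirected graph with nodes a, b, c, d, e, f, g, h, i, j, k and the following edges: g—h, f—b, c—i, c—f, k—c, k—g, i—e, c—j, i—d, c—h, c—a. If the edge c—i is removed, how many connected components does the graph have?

2

Before removal there is 1 component.
c—i is a bridge — removing it separates c's side from i's side.
After removal: 2 components.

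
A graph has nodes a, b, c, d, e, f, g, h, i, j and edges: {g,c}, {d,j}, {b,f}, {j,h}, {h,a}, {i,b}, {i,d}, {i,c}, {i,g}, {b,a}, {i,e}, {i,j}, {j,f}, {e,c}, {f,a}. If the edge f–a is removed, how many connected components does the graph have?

f and a are still connected via f-b-a, so the component count stays at 1.

1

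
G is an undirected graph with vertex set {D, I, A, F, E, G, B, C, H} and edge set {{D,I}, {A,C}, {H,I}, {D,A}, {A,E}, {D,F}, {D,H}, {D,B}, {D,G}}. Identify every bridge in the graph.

A-C, A-D, A-E, B-D, D-F, D-G

The edges on the cycle D-H-I-D are not bridges since each lies on that cycle.
But removing D–G disconnects D from G; removing A–E disconnects A from E; removing D–B disconnects D from B; removing D–A disconnects D from A — these are bridges.
In total 6 edges are bridges.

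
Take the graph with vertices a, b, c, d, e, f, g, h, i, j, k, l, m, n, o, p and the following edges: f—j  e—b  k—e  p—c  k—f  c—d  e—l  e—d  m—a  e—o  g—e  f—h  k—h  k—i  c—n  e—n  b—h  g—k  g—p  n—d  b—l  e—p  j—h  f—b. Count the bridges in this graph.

The edges on the cycle g-k-f-j-h-b-e-g are not bridges since each lies on that cycle.
But removing m—a disconnects m from a; removing o—e disconnects o from e; removing i—k disconnects i from k — these are bridges.
That makes 3 bridges.

3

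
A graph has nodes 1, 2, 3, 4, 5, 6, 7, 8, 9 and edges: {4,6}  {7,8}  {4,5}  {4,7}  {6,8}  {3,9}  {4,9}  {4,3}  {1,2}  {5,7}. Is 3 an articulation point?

No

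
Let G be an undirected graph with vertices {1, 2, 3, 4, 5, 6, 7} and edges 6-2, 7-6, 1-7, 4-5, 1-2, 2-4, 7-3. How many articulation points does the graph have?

3

Removing 2 increases the component count from 1 to 2, so 2 is a cut vertex.
Removing 4 increases the component count from 1 to 2, so 4 is a cut vertex.
Removing 7 increases the component count from 1 to 2, so 7 is a cut vertex.
By contrast removing 6 leaves 1 component; it is not a cut vertex. No other vertex is a cut vertex either.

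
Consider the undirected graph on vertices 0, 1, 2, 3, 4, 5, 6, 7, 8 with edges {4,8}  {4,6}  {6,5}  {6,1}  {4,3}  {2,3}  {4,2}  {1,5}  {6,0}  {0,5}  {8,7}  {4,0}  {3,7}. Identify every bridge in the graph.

none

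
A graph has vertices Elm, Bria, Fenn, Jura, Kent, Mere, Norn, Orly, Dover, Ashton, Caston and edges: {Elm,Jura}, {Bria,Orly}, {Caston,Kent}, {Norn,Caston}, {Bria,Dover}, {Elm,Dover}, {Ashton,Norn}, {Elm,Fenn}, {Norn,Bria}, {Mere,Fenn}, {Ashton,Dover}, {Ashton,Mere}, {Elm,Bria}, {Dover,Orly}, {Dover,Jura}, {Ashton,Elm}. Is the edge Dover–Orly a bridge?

After removing Dover–Orly, the path Dover-Bria-Orly still connects them, so the edge is not a bridge.

No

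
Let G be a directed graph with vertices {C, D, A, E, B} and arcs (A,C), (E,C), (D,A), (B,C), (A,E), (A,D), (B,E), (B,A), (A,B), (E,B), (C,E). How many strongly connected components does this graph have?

1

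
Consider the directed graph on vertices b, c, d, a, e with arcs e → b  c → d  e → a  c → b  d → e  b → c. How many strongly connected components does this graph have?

{b, c, d, e} are all mutually reachable — one SCC of size 4.
{a} is an SCC by itself.
That gives 2 strongly connected components.

2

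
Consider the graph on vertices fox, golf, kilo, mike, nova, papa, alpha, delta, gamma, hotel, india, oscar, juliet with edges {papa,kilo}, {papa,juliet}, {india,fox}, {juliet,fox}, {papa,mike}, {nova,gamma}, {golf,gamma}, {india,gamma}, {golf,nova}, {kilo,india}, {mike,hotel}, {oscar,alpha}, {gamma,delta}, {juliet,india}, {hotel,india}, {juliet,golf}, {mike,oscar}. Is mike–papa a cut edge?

No

After removing mike–papa, the path mike-hotel-india-kilo-papa still connects them, so the edge is not a bridge.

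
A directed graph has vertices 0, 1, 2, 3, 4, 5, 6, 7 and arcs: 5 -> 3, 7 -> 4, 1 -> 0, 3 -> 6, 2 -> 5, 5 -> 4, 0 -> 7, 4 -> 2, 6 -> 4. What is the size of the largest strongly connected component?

5

{2, 3, 4, 5, 6} are all mutually reachable — one SCC of size 5.
{0} is an SCC by itself.
{7} is an SCC by itself.
{1} is an SCC by itself.
The largest has 5 vertices.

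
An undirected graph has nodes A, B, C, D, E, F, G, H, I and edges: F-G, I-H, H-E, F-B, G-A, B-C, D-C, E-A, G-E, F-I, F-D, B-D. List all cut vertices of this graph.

F

Removing F increases the component count from 1 to 2, so F is a cut vertex.
By contrast removing G leaves 1 component; it is not a cut vertex. No other vertex is a cut vertex either.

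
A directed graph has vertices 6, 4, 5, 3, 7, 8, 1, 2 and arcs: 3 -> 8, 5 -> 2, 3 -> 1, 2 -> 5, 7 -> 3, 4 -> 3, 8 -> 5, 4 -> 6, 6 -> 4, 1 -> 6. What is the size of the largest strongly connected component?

{1, 3, 4, 6} are all mutually reachable — one SCC of size 4.
{2, 5} are all mutually reachable — one SCC of size 2.
{8} is an SCC by itself.
{7} is an SCC by itself.
The largest has 4 vertices.

4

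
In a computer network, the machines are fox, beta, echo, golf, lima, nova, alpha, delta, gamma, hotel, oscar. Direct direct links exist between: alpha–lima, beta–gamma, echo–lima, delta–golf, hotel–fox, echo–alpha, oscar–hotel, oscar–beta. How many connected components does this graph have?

4

nova is isolated — a component by itself.
Starting from golf we can reach golf, delta. That is one component of size 2.
Starting from echo we can reach echo, lima, alpha. That is one component of size 3.
Starting from fox we can reach fox, beta, gamma, hotel, oscar. That is one component of size 5.
Total: 4 components.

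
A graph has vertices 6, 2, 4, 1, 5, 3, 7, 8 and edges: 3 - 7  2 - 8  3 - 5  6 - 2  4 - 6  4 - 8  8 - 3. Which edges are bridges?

The edges on the cycle 4-6-2-8-4 are not bridges since each lies on that cycle.
But removing 8 - 3 disconnects 8 from 3; removing 3 - 7 disconnects 3 from 7; removing 3 - 5 disconnects 3 from 5 — these are bridges.

3-5, 3-7, 3-8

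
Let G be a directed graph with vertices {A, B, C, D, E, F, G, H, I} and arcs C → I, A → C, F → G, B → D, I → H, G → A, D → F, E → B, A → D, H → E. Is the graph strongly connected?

From G we can reach every vertex (A, B, C, D, E, F, G, H, I), and every vertex can reach G (A, B, C, D, E, F, G, H, I). So the whole graph is one strongly connected component.

Yes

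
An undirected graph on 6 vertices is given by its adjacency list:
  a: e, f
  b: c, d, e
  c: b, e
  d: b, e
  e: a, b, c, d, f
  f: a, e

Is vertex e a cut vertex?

Deleting e raises the number of components from 1 to 2, so e is a cut vertex.

Yes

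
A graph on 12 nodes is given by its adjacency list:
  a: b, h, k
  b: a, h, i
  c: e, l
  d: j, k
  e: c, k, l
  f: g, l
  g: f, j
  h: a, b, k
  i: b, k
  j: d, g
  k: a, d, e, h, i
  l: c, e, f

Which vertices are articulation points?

Removing k increases the component count from 1 to 2, so k is a cut vertex.
By contrast removing a leaves 1 component; it is not a cut vertex. No other vertex is a cut vertex either.

k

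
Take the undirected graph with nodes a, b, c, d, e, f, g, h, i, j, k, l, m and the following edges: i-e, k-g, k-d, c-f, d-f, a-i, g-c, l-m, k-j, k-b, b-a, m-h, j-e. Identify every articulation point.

k, m

Removing k increases the component count from 2 to 3, so k is a cut vertex.
Removing m increases the component count from 2 to 3, so m is a cut vertex.
By contrast removing i leaves 2 components; it is not a cut vertex. No other vertex is a cut vertex either.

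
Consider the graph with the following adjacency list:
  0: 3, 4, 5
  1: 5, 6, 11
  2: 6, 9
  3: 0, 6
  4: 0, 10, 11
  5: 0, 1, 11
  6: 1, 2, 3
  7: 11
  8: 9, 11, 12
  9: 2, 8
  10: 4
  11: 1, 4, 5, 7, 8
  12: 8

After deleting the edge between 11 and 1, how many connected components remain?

1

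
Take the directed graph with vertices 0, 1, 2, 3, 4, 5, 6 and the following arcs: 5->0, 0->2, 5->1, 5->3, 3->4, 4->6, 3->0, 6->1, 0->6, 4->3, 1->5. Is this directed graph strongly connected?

There is no directed path from 2 to 6, so the graph is not strongly connected.

No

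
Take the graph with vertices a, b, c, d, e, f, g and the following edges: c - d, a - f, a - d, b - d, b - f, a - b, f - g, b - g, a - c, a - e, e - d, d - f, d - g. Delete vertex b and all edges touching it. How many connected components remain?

1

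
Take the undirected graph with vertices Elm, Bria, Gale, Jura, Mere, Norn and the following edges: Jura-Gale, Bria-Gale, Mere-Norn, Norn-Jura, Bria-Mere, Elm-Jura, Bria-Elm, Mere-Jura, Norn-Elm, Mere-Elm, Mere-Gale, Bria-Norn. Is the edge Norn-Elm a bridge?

After removing Norn-Elm, the path Norn-Bria-Elm still connects them, so the edge is not a bridge.

No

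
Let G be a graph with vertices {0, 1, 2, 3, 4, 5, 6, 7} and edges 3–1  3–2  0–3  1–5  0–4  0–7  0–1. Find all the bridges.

0-4, 0-7, 1-5, 2-3

The edges on the cycle 0-3-1-0 are not bridges since each lies on that cycle.
But removing 3–2 disconnects 3 from 2; removing 1–5 disconnects 1 from 5; removing 0–4 disconnects 0 from 4; removing 0–7 disconnects 0 from 7 — these are bridges.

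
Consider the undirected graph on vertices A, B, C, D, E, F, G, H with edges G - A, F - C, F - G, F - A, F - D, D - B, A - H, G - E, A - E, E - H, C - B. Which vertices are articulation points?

Removing F increases the component count from 1 to 2, so F is a cut vertex.
By contrast removing H leaves 1 component; it is not a cut vertex. No other vertex is a cut vertex either.

F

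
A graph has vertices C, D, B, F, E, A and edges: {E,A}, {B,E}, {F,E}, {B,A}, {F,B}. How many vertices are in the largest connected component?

4

C is isolated — a component by itself.
D is isolated — a component by itself.
Starting from A we can reach A, B, E, F. That is one component of size 4.
The largest has 4 vertices.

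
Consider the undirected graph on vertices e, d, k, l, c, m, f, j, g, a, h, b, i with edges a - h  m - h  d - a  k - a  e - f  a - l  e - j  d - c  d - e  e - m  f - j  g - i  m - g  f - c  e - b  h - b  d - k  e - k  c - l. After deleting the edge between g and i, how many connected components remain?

Before removal there is 1 component.
g - i is a bridge — removing it separates g's side from i's side.
After removal: 2 components.

2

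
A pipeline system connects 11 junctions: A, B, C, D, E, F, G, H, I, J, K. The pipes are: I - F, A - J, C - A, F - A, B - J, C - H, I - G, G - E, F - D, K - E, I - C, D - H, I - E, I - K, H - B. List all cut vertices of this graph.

Removing I increases the component count from 1 to 2, so I is a cut vertex.
By contrast removing J leaves 1 component; it is not a cut vertex. No other vertex is a cut vertex either.

I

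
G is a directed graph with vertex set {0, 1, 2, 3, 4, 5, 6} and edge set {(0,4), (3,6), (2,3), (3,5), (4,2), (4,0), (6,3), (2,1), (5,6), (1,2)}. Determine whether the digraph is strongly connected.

There is no directed path from 1 to 4, so the graph is not strongly connected.

No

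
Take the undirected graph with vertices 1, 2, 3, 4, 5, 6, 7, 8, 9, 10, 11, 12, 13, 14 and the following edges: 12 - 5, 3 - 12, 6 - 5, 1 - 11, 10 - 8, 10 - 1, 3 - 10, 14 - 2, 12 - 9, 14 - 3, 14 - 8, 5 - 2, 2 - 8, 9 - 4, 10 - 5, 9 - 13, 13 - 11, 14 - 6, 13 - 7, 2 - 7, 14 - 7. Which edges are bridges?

The edges on the cycle 14-3-12-9-13-7-2-14 are not bridges since each lies on that cycle.
But removing 4 - 9 disconnects 4 from 9 — this is a bridge.

4-9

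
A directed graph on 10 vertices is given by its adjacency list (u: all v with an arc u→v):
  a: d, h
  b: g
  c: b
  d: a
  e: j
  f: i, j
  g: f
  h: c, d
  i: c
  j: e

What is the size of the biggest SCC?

5

{b, c, f, g, i} are all mutually reachable — one SCC of size 5.
{a, d, h} are all mutually reachable — one SCC of size 3.
{e, j} are all mutually reachable — one SCC of size 2.
The largest has 5 vertices.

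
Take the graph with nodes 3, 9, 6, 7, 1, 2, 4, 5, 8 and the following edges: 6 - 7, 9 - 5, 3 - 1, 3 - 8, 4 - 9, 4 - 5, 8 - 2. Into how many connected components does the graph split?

Starting from 6 we can reach 6, 7. That is one component of size 2.
Starting from 4 we can reach 4, 5, 9. That is one component of size 3.
Starting from 1 we can reach 1, 2, 3, 8. That is one component of size 4.
Total: 3 components.

3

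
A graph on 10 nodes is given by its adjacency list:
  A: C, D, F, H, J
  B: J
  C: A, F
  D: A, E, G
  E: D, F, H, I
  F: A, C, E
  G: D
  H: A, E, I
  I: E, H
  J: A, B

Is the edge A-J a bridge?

Yes

Removing A-J leaves no path between A and J: the component count goes from 1 to 2. So it is a bridge.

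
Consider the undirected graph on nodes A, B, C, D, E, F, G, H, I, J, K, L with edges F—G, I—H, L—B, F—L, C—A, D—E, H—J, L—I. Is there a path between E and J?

No

The component containing E is {D, E}, and J is not in it.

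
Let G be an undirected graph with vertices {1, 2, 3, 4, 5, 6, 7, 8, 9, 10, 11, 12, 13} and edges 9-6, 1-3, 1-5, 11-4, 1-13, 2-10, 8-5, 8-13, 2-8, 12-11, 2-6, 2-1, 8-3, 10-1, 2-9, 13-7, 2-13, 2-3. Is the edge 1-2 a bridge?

After removing 1-2, the path 1-10-2 still connects them, so the edge is not a bridge.

No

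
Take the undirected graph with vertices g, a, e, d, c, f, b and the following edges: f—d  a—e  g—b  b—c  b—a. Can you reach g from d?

No

The component containing d is {d, f}, and g is not in it.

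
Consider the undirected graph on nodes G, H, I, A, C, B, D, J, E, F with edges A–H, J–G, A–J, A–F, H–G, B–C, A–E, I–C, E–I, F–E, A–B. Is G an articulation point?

Deleting G leaves 2 components (was 2), so G is not a cut vertex.

No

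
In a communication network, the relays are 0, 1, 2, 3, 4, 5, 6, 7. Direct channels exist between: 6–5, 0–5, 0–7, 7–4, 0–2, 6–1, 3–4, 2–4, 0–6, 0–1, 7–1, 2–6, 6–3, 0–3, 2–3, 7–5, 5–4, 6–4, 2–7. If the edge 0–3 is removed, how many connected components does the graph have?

0 and 3 are still connected via 0-2-3, so the component count stays at 1.

1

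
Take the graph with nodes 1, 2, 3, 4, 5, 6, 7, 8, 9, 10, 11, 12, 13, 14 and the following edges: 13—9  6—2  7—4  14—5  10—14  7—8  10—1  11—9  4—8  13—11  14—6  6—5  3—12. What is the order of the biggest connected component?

6

Starting from 3 we can reach 3, 12. That is one component of size 2.
Starting from 9 we can reach 9, 11, 13. That is one component of size 3.
Starting from 4 we can reach 4, 7, 8. That is one component of size 3.
Starting from 1 we can reach 1, 2, 5, 6, 10, 14. That is one component of size 6.
The largest has 6 vertices.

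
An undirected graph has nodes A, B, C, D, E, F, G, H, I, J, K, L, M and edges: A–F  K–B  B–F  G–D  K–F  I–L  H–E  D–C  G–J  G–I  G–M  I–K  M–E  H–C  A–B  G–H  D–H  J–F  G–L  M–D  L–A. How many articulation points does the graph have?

1

Removing G increases the component count from 1 to 2, so G is a cut vertex.
By contrast removing A leaves 1 component; it is not a cut vertex. No other vertex is a cut vertex either.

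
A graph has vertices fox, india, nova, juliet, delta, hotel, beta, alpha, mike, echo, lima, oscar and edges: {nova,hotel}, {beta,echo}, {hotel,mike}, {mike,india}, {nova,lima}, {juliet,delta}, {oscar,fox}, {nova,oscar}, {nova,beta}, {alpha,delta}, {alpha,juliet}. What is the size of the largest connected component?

9

Starting from alpha we can reach alpha, delta, juliet. That is one component of size 3.
Starting from fox we can reach fox, beta, echo, lima, mike, nova, hotel, india, oscar. That is one component of size 9.
The largest has 9 vertices.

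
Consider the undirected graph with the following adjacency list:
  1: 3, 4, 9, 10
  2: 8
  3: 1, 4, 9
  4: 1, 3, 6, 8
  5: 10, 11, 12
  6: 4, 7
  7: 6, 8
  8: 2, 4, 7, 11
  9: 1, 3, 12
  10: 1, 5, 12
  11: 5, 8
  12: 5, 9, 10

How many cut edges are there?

The edges on the cycle 4-1-9-3-4 are not bridges since each lies on that cycle.
But removing 8-2 disconnects 8 from 2 — this is a bridge.

1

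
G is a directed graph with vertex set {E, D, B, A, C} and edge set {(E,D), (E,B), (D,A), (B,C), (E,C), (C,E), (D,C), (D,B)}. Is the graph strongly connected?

No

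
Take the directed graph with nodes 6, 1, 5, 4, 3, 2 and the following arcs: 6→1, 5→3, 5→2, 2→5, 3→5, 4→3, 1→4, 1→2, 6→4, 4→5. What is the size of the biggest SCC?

3

{2, 3, 5} are all mutually reachable — one SCC of size 3.
{4} is an SCC by itself.
{6} is an SCC by itself.
{1} is an SCC by itself.
The largest has 3 vertices.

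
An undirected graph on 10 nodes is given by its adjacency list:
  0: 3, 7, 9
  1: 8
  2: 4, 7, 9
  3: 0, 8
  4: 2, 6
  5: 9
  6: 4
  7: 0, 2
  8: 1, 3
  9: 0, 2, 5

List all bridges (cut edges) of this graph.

The edges on the cycle 7-0-9-2-7 are not bridges since each lies on that cycle.
But removing 0-3 disconnects 0 from 3; removing 1-8 disconnects 1 from 8; removing 4-6 disconnects 4 from 6; removing 2-4 disconnects 2 from 4 — these are bridges.
In total 6 edges are bridges.

0-3, 1-8, 2-4, 3-8, 4-6, 5-9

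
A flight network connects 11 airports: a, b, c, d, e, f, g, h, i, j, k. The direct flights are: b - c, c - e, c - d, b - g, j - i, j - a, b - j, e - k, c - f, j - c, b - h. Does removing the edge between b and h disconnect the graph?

Removing b - h leaves no path between b and h: the component count goes from 1 to 2. So it is a bridge.

Yes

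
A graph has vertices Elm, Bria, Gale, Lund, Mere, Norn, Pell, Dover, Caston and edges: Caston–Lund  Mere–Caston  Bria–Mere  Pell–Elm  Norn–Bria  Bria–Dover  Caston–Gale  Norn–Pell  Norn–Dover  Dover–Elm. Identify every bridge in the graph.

Bria-Mere, Caston-Gale, Caston-Lund, Caston-Mere

The edges on the cycle Norn-Pell-Elm-Dover-Norn are not bridges since each lies on that cycle.
But removing Gale–Caston disconnects Gale from Caston; removing Caston–Mere disconnects Caston from Mere; removing Bria–Mere disconnects Bria from Mere; removing Lund–Caston disconnects Lund from Caston — these are bridges.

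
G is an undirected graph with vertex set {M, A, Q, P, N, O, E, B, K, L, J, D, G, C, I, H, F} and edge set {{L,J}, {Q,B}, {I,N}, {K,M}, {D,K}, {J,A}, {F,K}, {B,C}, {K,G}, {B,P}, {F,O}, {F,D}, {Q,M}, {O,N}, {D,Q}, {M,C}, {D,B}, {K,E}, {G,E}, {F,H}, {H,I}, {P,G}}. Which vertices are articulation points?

Removing F increases the component count from 2 to 3, so F is a cut vertex.
Removing J increases the component count from 2 to 3, so J is a cut vertex.
By contrast removing H leaves 2 components; it is not a cut vertex. No other vertex is a cut vertex either.

F, J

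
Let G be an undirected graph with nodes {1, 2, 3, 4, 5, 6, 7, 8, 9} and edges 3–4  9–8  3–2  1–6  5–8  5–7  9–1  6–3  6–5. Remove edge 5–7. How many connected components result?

2

Before removal there is 1 component.
5–7 is a bridge — removing it separates 5's side from 7's side.
After removal: 2 components.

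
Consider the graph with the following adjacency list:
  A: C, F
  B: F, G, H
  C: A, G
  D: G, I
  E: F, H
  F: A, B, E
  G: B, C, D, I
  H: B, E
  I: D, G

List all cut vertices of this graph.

G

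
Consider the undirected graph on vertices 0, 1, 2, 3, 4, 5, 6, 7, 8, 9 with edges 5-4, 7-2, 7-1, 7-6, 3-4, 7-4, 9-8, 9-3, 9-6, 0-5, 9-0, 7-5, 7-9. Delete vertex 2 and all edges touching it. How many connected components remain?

With 2 gone, the remaining components are: {0, 1, 3, 4, 5, 6, 7, 8, 9}.
That is 1 component.

1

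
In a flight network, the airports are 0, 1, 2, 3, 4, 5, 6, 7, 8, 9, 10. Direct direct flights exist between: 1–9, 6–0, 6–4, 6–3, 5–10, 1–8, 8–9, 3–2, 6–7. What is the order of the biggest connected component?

6

Starting from 5 we can reach 5, 10. That is one component of size 2.
Starting from 1 we can reach 1, 8, 9. That is one component of size 3.
Starting from 0 we can reach 0, 2, 3, 4, 6, 7. That is one component of size 6.
The largest has 6 vertices.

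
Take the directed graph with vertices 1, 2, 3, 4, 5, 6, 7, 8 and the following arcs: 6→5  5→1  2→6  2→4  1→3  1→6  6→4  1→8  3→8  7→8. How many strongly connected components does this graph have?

{1, 5, 6} are all mutually reachable — one SCC of size 3.
{4} is an SCC by itself.
{7} is an SCC by itself.
{8} is an SCC by itself.
{3} is an SCC by itself.
(and 1 more singleton SCC)
That gives 6 strongly connected components.

6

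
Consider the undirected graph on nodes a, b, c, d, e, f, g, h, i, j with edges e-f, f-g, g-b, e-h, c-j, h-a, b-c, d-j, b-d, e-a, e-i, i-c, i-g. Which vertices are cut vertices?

e

Removing e increases the component count from 1 to 2, so e is a cut vertex.
By contrast removing h leaves 1 component; it is not a cut vertex. No other vertex is a cut vertex either.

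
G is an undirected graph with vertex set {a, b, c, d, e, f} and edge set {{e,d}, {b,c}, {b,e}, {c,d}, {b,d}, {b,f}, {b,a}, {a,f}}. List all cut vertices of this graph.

Removing b increases the component count from 1 to 2, so b is a cut vertex.
By contrast removing c leaves 1 component; it is not a cut vertex. No other vertex is a cut vertex either.

b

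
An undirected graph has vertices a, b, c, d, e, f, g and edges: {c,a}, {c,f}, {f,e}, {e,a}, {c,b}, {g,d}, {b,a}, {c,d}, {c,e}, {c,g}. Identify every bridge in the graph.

none

The edges on the cycle c-g-d-c are not bridges since each lies on that cycle.
Every edge lies on some cycle, so there are no bridges.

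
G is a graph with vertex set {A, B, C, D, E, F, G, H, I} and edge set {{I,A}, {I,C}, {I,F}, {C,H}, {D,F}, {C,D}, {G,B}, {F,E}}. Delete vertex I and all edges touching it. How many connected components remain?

3

With I gone, the remaining components are: {A}; {B, G}; {C, D, E, F, H}.
That is 3 components.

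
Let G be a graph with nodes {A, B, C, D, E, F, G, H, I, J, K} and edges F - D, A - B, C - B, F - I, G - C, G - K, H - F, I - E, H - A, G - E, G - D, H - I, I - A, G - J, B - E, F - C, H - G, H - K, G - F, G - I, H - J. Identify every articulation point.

none

Removing E, for instance, still leaves 1 component. No single vertex removal increases the component count — the graph has no articulation points.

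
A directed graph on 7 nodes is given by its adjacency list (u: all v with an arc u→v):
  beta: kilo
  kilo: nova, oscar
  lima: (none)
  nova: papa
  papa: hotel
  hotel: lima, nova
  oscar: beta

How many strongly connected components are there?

3

{beta, kilo, oscar} are all mutually reachable — one SCC of size 3.
{nova, papa, hotel} are all mutually reachable — one SCC of size 3.
{lima} is an SCC by itself.
That gives 3 strongly connected components.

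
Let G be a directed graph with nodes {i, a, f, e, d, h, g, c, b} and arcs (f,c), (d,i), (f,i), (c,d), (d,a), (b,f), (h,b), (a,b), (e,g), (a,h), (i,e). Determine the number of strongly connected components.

{a, b, c, d, f, h} are all mutually reachable — one SCC of size 6.
{e} is an SCC by itself.
{i} is an SCC by itself.
{g} is an SCC by itself.
That gives 4 strongly connected components.

4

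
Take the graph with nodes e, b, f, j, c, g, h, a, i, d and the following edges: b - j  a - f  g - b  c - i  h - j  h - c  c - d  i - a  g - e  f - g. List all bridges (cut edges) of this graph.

The edges on the cycle h-c-i-a-f-g-b-j-h are not bridges since each lies on that cycle.
But removing d - c disconnects d from c; removing e - g disconnects e from g — these are bridges.

c-d, e-g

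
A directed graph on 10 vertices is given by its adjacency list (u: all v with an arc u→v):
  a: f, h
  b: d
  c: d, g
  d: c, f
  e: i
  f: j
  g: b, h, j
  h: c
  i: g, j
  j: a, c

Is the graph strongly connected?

There is no directed path from i to e, so the graph is not strongly connected.

No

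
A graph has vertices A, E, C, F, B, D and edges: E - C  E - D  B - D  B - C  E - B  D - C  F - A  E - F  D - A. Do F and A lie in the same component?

Yes

From F we can reach A, B, C, D, E, F, which includes A.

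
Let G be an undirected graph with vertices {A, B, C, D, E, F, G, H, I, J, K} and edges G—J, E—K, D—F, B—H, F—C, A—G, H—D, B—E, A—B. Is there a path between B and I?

No

The component containing B is {A, B, C, D, E, F, G, H, J, K}, and I is not in it.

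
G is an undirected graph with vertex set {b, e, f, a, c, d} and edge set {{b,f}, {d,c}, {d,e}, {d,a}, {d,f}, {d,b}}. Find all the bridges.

a-d, c-d, d-e

The edges on the cycle d-b-f-d are not bridges since each lies on that cycle.
But removing d - c disconnects d from c; removing d - a disconnects d from a; removing d - e disconnects d from e — these are bridges.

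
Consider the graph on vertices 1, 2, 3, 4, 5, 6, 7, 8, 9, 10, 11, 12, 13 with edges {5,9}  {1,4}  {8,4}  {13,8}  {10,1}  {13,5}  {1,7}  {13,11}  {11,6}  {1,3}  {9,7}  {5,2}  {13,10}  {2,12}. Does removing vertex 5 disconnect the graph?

Yes

Deleting 5 raises the number of components from 1 to 2, so 5 is a cut vertex.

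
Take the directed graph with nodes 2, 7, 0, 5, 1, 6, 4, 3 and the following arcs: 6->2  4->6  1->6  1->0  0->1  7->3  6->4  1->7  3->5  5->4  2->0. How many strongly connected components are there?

1

{0, 1, 2, 3, 4, 5, 6, 7} are all mutually reachable — one SCC of size 8.
That gives 1 strongly connected component.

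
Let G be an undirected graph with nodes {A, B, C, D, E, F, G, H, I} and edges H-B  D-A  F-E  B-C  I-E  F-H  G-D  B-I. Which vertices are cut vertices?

Removing B increases the component count from 2 to 3, so B is a cut vertex.
Removing D increases the component count from 2 to 3, so D is a cut vertex.
By contrast removing I leaves 2 components; it is not a cut vertex. No other vertex is a cut vertex either.

B, D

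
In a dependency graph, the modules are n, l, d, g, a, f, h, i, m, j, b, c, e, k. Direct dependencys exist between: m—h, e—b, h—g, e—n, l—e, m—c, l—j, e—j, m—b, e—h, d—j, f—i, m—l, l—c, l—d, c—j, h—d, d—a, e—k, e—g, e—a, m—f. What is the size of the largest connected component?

Starting from a we can reach a, b, c, d, e, f, g, h, i, j, k, l, m, n. That is one component of size 14.
The largest has 14 vertices.

14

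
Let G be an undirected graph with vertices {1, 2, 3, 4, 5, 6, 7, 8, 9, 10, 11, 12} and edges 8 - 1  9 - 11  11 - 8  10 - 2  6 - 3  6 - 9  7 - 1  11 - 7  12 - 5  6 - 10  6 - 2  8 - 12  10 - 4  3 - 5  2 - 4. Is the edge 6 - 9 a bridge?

No

After removing 6 - 9, the path 6-3-5-12-8-11-9 still connects them, so the edge is not a bridge.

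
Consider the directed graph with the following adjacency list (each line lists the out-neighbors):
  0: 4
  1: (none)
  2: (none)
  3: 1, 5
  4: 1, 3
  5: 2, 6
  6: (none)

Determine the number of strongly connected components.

{5} is an SCC by itself.
{3} is an SCC by itself.
{1} is an SCC by itself.
{6} is an SCC by itself.
{0} is an SCC by itself.
(and 2 more singleton SCCs)
That gives 7 strongly connected components.

7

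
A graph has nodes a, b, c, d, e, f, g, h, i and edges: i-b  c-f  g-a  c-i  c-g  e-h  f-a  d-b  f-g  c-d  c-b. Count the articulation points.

Removing c increases the component count from 2 to 3, so c is a cut vertex.
By contrast removing i leaves 2 components; it is not a cut vertex. No other vertex is a cut vertex either.

1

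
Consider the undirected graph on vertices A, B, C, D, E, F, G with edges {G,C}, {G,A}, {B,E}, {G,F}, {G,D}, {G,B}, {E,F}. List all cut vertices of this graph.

Removing G increases the component count from 1 to 4, so G is a cut vertex.
By contrast removing D leaves 1 component; it is not a cut vertex. No other vertex is a cut vertex either.

G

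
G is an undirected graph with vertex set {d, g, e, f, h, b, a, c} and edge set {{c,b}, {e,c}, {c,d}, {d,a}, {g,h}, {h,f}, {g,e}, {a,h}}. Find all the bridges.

b-c, f-h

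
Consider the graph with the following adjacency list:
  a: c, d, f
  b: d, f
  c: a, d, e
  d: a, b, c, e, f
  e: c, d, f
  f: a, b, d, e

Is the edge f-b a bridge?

After removing f-b, the path f-d-b still connects them, so the edge is not a bridge.

No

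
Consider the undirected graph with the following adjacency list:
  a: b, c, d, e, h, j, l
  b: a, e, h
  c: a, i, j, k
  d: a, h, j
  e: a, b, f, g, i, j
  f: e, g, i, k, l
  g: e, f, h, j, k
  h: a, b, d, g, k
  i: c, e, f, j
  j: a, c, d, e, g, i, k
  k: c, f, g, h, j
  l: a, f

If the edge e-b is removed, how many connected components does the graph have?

e and b are still connected via e-a-b, so the component count stays at 1.

1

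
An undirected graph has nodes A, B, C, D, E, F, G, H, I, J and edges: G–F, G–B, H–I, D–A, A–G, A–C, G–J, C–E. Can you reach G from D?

Yes

From D we can reach A, B, C, D, E, F, G, J, which includes G.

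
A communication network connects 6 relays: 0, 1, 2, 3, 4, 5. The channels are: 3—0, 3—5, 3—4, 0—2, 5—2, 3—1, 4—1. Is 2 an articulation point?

No

Deleting 2 leaves 1 component (was 1) (its neighbors 0, 5 remain connected to each other), so 2 is not a cut vertex.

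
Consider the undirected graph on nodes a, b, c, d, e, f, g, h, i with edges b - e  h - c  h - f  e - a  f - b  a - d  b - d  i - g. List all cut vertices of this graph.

b, f, h

Removing b increases the component count from 2 to 3, so b is a cut vertex.
Removing f increases the component count from 2 to 3, so f is a cut vertex.
Removing h increases the component count from 2 to 3, so h is a cut vertex.
By contrast removing d leaves 2 components; it is not a cut vertex. No other vertex is a cut vertex either.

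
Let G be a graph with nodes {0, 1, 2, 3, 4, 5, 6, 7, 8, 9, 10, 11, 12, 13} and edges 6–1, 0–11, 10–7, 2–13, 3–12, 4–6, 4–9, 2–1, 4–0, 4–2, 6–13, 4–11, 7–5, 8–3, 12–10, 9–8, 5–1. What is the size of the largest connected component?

14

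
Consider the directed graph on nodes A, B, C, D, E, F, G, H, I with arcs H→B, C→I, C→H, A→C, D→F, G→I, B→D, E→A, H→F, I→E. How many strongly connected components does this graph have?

{A, C, E, I} are all mutually reachable — one SCC of size 4.
{H} is an SCC by itself.
{B} is an SCC by itself.
{G} is an SCC by itself.
{D} is an SCC by itself.
(and 1 more singleton SCC)
That gives 6 strongly connected components.

6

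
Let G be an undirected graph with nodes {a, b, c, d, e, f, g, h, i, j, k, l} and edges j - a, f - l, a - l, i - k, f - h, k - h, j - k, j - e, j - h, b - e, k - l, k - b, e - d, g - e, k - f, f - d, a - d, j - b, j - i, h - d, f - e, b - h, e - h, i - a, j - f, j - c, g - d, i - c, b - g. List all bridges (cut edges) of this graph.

The edges on the cycle j-i-a-d-f-j are not bridges since each lies on that cycle.
Every edge lies on some cycle, so there are no bridges.

none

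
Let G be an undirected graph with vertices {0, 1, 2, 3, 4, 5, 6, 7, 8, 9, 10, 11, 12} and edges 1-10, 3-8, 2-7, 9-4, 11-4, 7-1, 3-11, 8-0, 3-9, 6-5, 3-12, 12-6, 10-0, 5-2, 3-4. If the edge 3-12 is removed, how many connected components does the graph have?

3 and 12 are still connected via 3-8-0-10-1-7-2-5-6-12, so the component count stays at 1.

1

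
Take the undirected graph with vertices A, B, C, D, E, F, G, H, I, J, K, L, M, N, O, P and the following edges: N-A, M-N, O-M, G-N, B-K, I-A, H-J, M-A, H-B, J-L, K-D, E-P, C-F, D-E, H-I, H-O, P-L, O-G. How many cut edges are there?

The edges on the cycle H-B-K-D-E-P-L-J-H are not bridges since each lies on that cycle.
But removing C-F disconnects C from F — this is a bridge.

1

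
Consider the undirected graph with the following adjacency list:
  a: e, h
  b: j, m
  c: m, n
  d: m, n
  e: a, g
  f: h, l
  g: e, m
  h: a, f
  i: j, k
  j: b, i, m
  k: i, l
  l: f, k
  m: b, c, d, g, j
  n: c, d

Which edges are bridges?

The edges on the cycle m-c-n-d-m are not bridges since each lies on that cycle.
Every edge lies on some cycle, so there are no bridges.

none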